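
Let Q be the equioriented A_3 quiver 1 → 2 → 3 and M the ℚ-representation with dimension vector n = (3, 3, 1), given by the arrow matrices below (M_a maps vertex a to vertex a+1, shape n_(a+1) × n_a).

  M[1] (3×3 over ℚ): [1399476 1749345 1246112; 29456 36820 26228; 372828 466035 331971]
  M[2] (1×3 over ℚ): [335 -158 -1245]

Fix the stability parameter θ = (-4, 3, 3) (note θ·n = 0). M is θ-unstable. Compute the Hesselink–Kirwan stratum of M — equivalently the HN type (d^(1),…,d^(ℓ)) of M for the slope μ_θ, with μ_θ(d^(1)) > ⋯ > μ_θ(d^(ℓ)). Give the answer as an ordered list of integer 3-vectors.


Barcode: M ≅ I[1,1], I[1,2], I[1,3], I[2,2]. HN layers by μ_θ (2 steps, strictly decreasing):
  μ^(1)=3; μ^(2)=-4

((0, 3, 1); (3, 0, 0))


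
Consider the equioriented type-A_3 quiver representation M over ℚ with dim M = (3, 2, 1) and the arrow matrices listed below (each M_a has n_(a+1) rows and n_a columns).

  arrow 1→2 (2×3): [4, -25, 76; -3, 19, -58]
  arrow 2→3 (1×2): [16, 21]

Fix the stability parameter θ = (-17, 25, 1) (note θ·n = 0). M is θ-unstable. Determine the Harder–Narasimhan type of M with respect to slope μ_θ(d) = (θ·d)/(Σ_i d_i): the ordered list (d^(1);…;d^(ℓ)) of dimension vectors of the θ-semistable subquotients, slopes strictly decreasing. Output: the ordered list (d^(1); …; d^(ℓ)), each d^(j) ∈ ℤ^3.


Via rank(M_{q-1}∘⋯∘M_p): M ≅ I[1,1], I[1,2], I[1,3].
μ_θ-semistable layers: μ^(1)=25; μ^(2)=13; μ^(3)=-17

((0, 1, 0); (0, 1, 1); (3, 0, 0))


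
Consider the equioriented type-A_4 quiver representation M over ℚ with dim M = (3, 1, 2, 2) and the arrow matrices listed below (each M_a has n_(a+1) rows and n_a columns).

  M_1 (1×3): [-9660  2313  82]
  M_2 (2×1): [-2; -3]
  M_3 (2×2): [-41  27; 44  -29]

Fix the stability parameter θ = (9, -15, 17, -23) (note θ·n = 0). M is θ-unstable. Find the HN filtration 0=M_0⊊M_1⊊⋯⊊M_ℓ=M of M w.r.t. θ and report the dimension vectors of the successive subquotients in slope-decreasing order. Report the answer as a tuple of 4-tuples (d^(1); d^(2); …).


Barcode: M ≅ I[1,1]^2, I[1,4], I[3,4]. HN layers by μ_θ (2 steps, strictly decreasing):
  μ^(1)=9; μ^(2)=-3

((2, 0, 0, 0); (1, 1, 2, 2))


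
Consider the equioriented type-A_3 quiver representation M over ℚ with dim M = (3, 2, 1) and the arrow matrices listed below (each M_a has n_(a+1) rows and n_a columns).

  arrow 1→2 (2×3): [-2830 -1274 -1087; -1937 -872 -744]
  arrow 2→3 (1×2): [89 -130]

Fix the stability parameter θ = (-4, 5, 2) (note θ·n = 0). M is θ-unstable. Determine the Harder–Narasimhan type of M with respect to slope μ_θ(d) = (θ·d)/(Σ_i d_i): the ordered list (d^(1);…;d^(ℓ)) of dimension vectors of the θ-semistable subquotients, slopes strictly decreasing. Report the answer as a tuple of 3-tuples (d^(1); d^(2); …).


Via rank(M_{q-1}∘⋯∘M_p): M ≅ I[1,1], I[1,2], I[1,3].
μ_θ-semistable layers: μ^(1)=5; μ^(2)=7/2; μ^(3)=-4

((0, 1, 0); (0, 1, 1); (3, 0, 0))


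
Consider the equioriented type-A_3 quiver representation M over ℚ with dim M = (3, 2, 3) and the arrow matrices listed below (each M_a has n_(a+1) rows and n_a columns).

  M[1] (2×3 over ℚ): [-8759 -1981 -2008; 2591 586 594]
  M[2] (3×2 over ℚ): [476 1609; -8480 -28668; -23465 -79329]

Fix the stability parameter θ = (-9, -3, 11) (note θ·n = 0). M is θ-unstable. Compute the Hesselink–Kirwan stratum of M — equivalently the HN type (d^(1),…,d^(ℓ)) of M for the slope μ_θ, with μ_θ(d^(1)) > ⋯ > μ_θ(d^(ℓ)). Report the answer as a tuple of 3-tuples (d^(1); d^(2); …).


Barcode: M ≅ I[1,1], I[1,3]^2, I[3,3]. HN layers by μ_θ (3 steps, strictly decreasing):
  μ^(1)=11; μ^(2)=-3; μ^(3)=-9

((0, 0, 3); (0, 2, 0); (3, 0, 0))


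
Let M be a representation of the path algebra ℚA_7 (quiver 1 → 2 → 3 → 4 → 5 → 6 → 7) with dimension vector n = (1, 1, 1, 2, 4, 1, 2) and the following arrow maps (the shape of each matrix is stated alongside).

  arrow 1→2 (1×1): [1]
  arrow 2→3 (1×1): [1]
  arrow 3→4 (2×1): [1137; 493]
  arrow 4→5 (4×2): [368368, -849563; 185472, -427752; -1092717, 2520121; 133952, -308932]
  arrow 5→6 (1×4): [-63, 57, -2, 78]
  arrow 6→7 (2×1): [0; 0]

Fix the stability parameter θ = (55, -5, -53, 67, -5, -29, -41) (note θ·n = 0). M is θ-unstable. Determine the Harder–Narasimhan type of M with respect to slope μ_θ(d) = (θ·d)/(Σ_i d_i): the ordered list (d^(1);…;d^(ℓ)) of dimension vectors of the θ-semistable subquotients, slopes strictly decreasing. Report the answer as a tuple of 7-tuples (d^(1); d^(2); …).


Via rank(M_{q-1}∘⋯∘M_p): M ≅ I[1,6], I[4,5], I[5,5]^2, I[7,7]^2.
μ_θ-semistable layers: μ^(1)=31; μ^(2)=11; μ^(3)=-1; μ^(4)=-5; μ^(5)=-41

((0, 0, 0, 1, 1, 0, 0); (0, 0, 0, 1, 1, 1, 0); (1, 1, 1, 0, 0, 0, 0); (0, 0, 0, 0, 2, 0, 0); (0, 0, 0, 0, 0, 0, 2))


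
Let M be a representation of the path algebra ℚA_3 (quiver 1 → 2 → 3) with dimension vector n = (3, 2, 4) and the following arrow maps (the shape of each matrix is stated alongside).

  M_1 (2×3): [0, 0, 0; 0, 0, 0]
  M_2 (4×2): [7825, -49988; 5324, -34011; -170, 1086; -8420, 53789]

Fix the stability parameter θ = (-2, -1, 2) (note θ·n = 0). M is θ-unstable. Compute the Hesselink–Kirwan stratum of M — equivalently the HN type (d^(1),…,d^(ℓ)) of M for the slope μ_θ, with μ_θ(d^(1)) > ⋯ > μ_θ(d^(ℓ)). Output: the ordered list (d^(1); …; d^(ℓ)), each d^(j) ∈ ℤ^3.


Via rank(M_{q-1}∘⋯∘M_p): M ≅ I[1,1]^3, I[2,3]^2, I[3,3]^2.
μ_θ-semistable layers: μ^(1)=2; μ^(2)=-1; μ^(3)=-2

((0, 0, 4); (0, 2, 0); (3, 0, 0))


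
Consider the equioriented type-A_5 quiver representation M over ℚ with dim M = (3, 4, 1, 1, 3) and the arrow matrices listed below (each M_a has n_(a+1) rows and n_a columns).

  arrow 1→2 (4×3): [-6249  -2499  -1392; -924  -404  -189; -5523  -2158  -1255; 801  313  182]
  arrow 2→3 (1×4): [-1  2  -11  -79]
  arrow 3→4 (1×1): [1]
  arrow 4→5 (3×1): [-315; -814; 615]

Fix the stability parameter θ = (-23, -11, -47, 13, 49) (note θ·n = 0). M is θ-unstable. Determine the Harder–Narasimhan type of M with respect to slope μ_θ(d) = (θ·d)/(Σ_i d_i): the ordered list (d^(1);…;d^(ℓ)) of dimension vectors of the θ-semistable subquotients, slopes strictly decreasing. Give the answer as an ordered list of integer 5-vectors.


Interval decomposition of M: I[1,2]^2, I[1,5], I[2,2], I[5,5]^2.
HN type (ℓ=5): μ^(1)=49; μ^(2)=13; μ^(3)=-11; μ^(4)=-23; μ^(5)=-27

((0, 0, 0, 0, 3); (0, 0, 0, 1, 0); (0, 3, 0, 0, 0); (2, 0, 0, 0, 0); (1, 1, 1, 0, 0))


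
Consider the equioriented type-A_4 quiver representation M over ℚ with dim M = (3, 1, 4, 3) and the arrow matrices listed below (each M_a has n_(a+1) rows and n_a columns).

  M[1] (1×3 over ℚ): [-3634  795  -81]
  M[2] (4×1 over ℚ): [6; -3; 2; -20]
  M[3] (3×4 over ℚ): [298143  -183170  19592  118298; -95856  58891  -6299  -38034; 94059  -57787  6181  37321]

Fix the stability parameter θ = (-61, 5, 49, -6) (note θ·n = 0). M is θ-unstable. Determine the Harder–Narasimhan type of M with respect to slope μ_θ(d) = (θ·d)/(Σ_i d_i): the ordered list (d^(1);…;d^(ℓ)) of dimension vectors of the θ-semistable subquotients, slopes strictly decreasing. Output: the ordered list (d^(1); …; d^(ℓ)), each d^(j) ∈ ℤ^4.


Interval decomposition of M: I[1,1]^2, I[1,4], I[3,3], I[3,4]^2.
HN type (ℓ=4): μ^(1)=49; μ^(2)=43/2; μ^(3)=5; μ^(4)=-61

((0, 0, 1, 0); (0, 0, 3, 3); (0, 1, 0, 0); (3, 0, 0, 0))


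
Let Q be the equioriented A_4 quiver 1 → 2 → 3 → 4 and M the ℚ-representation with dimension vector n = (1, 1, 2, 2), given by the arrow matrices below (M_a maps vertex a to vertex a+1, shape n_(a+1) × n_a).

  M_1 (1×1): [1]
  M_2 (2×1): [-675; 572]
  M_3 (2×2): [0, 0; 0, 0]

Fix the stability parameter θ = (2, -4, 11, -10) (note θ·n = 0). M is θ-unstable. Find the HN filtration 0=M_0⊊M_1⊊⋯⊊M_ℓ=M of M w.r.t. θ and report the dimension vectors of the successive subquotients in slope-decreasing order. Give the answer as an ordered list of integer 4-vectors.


Barcode: M ≅ I[1,3], I[3,3], I[4,4]^2. HN layers by μ_θ (3 steps, strictly decreasing):
  μ^(1)=11; μ^(2)=-1; μ^(3)=-10

((0, 0, 2, 0); (1, 1, 0, 0); (0, 0, 0, 2))


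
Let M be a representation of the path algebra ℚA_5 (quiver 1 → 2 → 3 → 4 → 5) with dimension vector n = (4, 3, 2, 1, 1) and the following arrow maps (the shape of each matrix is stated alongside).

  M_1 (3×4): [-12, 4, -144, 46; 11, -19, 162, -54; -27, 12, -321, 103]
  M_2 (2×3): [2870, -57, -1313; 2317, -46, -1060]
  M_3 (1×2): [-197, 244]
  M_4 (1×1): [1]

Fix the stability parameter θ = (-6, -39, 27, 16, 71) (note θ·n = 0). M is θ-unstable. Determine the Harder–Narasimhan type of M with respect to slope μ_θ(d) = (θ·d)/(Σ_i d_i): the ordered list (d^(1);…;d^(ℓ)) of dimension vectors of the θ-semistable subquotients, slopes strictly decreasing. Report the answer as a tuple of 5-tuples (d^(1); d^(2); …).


Interval decomposition of M: I[1,1], I[1,2], I[1,3], I[1,5].
HN type (ℓ=5): μ^(1)=71; μ^(2)=27; μ^(3)=43/2; μ^(4)=-6; μ^(5)=-45/2

((0, 0, 0, 0, 1); (0, 0, 1, 0, 0); (0, 0, 1, 1, 0); (1, 0, 0, 0, 0); (3, 3, 0, 0, 0))


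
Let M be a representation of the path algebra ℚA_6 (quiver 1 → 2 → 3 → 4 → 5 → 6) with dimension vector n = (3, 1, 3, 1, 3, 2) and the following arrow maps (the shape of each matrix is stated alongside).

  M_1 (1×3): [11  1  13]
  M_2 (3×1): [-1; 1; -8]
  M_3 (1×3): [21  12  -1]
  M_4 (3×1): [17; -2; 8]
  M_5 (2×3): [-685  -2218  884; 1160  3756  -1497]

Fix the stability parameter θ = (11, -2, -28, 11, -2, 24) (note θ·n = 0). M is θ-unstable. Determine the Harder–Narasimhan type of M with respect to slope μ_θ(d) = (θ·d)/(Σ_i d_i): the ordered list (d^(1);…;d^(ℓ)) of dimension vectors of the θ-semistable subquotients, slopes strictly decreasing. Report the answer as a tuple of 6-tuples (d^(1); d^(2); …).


Via rank(M_{q-1}∘⋯∘M_p): M ≅ I[1,1]^2, I[1,6], I[3,3]^2, I[5,5], I[5,6].
μ_θ-semistable layers: μ^(1)=24; μ^(2)=11; μ^(3)=9/2; μ^(4)=-2; μ^(5)=-19/3; μ^(6)=-28

((0, 0, 0, 0, 0, 2); (2, 0, 0, 0, 0, 0); (0, 0, 0, 1, 1, 0); (0, 0, 0, 0, 2, 0); (1, 1, 1, 0, 0, 0); (0, 0, 2, 0, 0, 0))


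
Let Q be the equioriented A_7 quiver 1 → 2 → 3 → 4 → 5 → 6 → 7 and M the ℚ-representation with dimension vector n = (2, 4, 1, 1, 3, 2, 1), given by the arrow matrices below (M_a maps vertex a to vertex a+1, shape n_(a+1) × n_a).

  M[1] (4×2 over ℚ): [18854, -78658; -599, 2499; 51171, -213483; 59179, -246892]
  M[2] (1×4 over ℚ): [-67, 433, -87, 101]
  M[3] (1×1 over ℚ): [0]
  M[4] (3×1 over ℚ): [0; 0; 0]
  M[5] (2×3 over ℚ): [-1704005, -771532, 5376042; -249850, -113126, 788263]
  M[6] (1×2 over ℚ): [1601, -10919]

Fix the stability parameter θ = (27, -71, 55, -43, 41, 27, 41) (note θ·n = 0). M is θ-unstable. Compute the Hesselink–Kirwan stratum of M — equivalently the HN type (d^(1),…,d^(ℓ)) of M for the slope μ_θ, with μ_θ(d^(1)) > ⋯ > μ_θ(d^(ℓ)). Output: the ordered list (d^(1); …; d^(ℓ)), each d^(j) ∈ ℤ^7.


Barcode: M ≅ I[1,2], I[1,3], I[2,2]^2, I[4,4], I[5,5], I[5,6], I[5,7]. HN layers by μ_θ (6 steps, strictly decreasing):
  μ^(1)=55; μ^(2)=41; μ^(3)=34; μ^(4)=-22; μ^(5)=-43; μ^(6)=-71

((0, 0, 1, 0, 0, 0, 0); (0, 0, 0, 0, 1, 0, 1); (0, 0, 0, 0, 2, 2, 0); (2, 2, 0, 0, 0, 0, 0); (0, 0, 0, 1, 0, 0, 0); (0, 2, 0, 0, 0, 0, 0))


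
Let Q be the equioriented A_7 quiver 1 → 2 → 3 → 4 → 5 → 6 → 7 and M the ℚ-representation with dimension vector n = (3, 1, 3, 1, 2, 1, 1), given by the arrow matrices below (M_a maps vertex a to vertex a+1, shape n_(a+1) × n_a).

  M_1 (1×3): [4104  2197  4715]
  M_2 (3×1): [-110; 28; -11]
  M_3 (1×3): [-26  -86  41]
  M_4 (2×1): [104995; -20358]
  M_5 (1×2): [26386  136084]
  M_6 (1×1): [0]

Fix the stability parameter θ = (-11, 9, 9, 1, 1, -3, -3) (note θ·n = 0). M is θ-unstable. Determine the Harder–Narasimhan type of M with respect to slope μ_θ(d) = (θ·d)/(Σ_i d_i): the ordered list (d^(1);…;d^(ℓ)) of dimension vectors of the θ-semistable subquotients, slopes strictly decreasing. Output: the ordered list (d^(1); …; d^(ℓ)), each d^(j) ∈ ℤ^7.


Interval decomposition of M: I[1,1]^2, I[1,6], I[3,3]^2, I[5,5], I[7,7].
HN type (ℓ=5): μ^(1)=9; μ^(2)=17/5; μ^(3)=1; μ^(4)=-3; μ^(5)=-11

((0, 0, 2, 0, 0, 0, 0); (0, 1, 1, 1, 1, 1, 0); (0, 0, 0, 0, 1, 0, 0); (0, 0, 0, 0, 0, 0, 1); (3, 0, 0, 0, 0, 0, 0))


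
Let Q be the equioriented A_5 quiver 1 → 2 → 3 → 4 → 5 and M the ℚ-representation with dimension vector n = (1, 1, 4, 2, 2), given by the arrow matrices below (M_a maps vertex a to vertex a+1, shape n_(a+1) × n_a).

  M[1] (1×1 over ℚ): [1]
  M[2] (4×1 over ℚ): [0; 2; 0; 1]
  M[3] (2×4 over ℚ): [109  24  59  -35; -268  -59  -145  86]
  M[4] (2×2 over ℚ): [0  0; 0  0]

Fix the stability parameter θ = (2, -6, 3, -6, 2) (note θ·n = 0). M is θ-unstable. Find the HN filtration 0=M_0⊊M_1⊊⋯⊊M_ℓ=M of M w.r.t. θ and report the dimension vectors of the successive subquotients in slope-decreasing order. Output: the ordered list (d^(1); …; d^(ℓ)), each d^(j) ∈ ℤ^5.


Interval decomposition of M: I[1,4], I[3,3]^2, I[3,4], I[5,5]^2.
HN type (ℓ=4): μ^(1)=3; μ^(2)=2; μ^(3)=-3/2; μ^(4)=-2

((0, 0, 2, 0, 0); (0, 0, 0, 0, 2); (0, 0, 2, 2, 0); (1, 1, 0, 0, 0))


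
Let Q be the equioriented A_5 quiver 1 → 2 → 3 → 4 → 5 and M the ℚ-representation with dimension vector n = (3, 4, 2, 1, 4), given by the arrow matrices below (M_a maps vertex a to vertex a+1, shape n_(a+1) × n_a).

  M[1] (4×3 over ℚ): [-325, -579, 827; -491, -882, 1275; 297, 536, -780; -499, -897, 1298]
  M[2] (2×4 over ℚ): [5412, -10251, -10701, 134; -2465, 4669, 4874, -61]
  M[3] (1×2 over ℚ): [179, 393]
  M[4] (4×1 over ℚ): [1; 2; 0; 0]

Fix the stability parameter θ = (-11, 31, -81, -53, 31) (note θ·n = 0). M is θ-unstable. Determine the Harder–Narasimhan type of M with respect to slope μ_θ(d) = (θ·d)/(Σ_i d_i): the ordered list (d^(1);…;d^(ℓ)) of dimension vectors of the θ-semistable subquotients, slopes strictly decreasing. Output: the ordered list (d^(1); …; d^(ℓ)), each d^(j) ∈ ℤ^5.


Interval decomposition of M: I[1,2], I[1,3], I[1,5], I[2,2], I[5,5]^3.
HN type (ℓ=4): μ^(1)=31; μ^(2)=-11; μ^(3)=-61/3; μ^(4)=-57/2

((0, 2, 0, 0, 4); (1, 0, 0, 0, 0); (1, 1, 1, 0, 0); (1, 1, 1, 1, 0))


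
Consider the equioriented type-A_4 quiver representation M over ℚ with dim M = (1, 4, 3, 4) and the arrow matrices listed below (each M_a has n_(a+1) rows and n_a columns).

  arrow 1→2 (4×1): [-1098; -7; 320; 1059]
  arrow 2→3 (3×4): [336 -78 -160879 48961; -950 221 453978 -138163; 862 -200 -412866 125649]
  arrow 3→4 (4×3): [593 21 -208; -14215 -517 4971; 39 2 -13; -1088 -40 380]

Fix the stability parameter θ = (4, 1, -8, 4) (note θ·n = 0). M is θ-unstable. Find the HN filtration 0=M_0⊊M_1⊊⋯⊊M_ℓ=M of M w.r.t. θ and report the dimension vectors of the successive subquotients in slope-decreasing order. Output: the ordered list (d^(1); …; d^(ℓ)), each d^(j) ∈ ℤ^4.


Via rank(M_{q-1}∘⋯∘M_p): M ≅ I[1,4], I[2,2], I[2,4]^2, I[4,4].
μ_θ-semistable layers: μ^(1)=4; μ^(2)=1; μ^(3)=-1; μ^(4)=-7/2

((0, 0, 0, 4); (0, 1, 0, 0); (1, 1, 1, 0); (0, 2, 2, 0))


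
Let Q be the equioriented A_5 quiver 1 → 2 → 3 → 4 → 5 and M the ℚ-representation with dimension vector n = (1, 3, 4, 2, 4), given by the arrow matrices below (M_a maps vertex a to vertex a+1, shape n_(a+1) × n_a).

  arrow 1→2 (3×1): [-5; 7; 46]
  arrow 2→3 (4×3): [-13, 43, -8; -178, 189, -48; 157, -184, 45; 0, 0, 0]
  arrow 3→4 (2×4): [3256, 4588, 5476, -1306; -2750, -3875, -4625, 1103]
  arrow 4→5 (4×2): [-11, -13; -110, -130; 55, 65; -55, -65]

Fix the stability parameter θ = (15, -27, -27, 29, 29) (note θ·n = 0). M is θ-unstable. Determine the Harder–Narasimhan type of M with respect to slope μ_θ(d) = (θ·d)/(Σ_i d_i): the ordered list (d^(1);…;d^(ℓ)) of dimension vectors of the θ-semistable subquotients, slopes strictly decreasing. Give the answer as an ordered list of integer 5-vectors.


Barcode: M ≅ I[1,3], I[2,3], I[2,5], I[3,4], I[5,5]^3. HN layers by μ_θ (3 steps, strictly decreasing):
  μ^(1)=29; μ^(2)=-13; μ^(3)=-27

((0, 0, 0, 2, 4); (1, 1, 1, 0, 0); (0, 2, 3, 0, 0))


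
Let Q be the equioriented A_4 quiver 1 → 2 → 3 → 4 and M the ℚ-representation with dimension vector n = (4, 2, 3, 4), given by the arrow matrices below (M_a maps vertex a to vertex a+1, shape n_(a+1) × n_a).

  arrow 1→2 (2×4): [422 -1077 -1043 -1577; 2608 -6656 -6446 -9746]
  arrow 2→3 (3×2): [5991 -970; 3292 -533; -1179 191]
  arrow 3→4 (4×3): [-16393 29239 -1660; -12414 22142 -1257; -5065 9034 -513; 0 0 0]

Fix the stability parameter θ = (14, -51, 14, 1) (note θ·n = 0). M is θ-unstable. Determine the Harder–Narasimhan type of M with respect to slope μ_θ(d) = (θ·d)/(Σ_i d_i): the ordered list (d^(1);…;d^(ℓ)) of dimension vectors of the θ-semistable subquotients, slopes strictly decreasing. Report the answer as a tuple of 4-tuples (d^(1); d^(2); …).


Interval decomposition of M: I[1,1]^2, I[1,4]^2, I[3,4], I[4,4].
HN type (ℓ=4): μ^(1)=14; μ^(2)=15/2; μ^(3)=1; μ^(4)=-37/2

((2, 0, 0, 0); (0, 0, 3, 3); (0, 0, 0, 1); (2, 2, 0, 0))


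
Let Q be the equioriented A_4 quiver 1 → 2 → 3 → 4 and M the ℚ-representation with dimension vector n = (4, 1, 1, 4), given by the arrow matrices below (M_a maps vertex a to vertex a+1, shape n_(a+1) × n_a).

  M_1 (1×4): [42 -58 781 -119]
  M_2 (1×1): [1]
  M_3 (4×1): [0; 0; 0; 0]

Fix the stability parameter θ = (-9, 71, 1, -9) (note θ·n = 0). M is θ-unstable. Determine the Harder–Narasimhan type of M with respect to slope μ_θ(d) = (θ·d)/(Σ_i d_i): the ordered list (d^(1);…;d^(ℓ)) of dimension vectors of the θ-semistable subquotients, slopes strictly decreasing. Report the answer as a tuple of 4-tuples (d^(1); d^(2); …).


Via rank(M_{q-1}∘⋯∘M_p): M ≅ I[1,1]^3, I[1,3], I[4,4]^4.
μ_θ-semistable layers: μ^(1)=36; μ^(2)=-9

((0, 1, 1, 0); (4, 0, 0, 4))


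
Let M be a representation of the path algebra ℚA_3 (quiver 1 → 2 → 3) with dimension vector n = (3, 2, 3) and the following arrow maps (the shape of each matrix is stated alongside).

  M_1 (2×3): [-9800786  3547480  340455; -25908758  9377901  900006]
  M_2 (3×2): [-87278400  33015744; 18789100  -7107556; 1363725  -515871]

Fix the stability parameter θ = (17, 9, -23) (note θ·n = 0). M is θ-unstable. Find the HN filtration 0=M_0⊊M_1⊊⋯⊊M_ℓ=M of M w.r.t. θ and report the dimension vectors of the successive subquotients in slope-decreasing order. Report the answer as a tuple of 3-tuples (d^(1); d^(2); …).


Interval decomposition of M: I[1,1], I[1,2], I[1,3], I[3,3]^2.
HN type (ℓ=4): μ^(1)=17; μ^(2)=13; μ^(3)=1; μ^(4)=-23

((1, 0, 0); (1, 1, 0); (1, 1, 1); (0, 0, 2))


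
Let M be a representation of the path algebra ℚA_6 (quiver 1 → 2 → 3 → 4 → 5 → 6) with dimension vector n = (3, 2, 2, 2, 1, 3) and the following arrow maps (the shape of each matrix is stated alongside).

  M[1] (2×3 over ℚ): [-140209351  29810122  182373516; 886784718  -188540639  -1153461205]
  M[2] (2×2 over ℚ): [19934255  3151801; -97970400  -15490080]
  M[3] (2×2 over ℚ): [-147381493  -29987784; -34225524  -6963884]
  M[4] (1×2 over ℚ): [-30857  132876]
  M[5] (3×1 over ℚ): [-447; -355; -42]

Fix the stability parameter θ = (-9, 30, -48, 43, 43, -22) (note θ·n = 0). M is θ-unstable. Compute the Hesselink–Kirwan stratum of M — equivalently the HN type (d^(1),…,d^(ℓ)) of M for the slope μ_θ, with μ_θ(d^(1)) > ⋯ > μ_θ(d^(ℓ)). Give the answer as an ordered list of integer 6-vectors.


Interval decomposition of M: I[1,1], I[1,2], I[1,6], I[3,4], I[6,6]^2.
HN type (ℓ=6): μ^(1)=43; μ^(2)=30; μ^(3)=64/3; μ^(4)=-9; μ^(5)=-22; μ^(6)=-48

((0, 0, 0, 1, 0, 0); (0, 1, 0, 0, 0, 0); (0, 0, 0, 1, 1, 1); (3, 1, 1, 0, 0, 0); (0, 0, 0, 0, 0, 2); (0, 0, 1, 0, 0, 0))


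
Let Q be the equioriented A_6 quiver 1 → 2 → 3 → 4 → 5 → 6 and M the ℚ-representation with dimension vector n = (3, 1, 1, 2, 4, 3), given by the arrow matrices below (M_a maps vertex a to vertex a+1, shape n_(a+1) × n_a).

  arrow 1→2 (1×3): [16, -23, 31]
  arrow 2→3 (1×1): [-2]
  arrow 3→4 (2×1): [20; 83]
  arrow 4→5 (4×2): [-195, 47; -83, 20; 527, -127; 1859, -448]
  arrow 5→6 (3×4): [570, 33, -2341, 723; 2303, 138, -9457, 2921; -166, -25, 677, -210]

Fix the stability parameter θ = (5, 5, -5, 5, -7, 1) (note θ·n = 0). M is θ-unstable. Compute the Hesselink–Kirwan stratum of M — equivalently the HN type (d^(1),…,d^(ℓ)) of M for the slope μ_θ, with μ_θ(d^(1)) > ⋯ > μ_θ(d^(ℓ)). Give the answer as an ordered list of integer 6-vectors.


Via rank(M_{q-1}∘⋯∘M_p): M ≅ I[1,1]^2, I[1,6], I[4,6], I[5,5], I[5,6].
μ_θ-semistable layers: μ^(1)=5; μ^(2)=1; μ^(3)=3/5; μ^(4)=-1; μ^(5)=-7

((2, 0, 0, 0, 0, 0); (0, 0, 0, 0, 0, 3); (1, 1, 1, 1, 1, 0); (0, 0, 0, 1, 1, 0); (0, 0, 0, 0, 2, 0))


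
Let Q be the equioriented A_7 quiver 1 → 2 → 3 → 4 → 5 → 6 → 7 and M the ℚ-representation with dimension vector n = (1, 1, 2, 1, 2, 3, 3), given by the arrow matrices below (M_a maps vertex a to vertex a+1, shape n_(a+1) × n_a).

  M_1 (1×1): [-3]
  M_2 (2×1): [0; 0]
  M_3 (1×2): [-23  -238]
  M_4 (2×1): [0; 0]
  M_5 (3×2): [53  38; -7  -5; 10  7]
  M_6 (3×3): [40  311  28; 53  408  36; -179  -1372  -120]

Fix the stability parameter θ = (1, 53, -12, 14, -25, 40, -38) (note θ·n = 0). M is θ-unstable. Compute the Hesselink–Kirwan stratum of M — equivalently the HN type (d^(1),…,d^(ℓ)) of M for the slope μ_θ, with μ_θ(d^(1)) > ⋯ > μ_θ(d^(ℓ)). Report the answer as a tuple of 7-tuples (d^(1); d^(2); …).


Barcode: M ≅ I[1,2], I[3,3], I[3,4], I[5,7]^2, I[6,7]. HN layers by μ_θ (5 steps, strictly decreasing):
  μ^(1)=53; μ^(2)=14; μ^(3)=1; μ^(4)=-12; μ^(5)=-25

((0, 1, 0, 0, 0, 0, 0); (0, 0, 0, 1, 0, 0, 0); (1, 0, 0, 0, 0, 3, 3); (0, 0, 2, 0, 0, 0, 0); (0, 0, 0, 0, 2, 0, 0))


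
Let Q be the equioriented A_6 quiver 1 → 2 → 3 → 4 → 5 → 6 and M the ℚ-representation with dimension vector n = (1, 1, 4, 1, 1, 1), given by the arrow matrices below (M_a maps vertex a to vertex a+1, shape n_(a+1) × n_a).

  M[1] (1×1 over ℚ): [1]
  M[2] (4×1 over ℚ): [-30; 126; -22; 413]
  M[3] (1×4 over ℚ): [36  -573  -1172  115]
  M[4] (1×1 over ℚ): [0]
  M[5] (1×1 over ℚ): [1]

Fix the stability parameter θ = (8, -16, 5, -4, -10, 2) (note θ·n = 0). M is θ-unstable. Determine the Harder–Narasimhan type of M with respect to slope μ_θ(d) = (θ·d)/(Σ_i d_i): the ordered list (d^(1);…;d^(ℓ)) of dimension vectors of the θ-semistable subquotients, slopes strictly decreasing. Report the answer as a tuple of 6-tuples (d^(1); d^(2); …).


Barcode: M ≅ I[1,4], I[3,3]^3, I[5,6]. HN layers by μ_θ (5 steps, strictly decreasing):
  μ^(1)=5; μ^(2)=2; μ^(3)=1/2; μ^(4)=-4; μ^(5)=-10

((0, 0, 3, 0, 0, 0); (0, 0, 0, 0, 0, 1); (0, 0, 1, 1, 0, 0); (1, 1, 0, 0, 0, 0); (0, 0, 0, 0, 1, 0))


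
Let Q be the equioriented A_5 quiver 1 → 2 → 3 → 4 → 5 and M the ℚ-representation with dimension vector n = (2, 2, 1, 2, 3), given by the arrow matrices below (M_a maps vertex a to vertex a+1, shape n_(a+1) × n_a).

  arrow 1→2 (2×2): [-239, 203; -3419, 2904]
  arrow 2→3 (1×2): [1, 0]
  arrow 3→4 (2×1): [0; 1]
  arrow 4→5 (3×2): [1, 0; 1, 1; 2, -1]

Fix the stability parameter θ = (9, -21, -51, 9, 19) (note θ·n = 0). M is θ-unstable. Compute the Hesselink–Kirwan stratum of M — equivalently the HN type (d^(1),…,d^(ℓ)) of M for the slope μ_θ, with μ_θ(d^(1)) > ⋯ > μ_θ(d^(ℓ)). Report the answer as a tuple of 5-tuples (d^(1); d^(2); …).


Interval decomposition of M: I[1,2], I[1,5], I[4,5], I[5,5].
HN type (ℓ=4): μ^(1)=19; μ^(2)=9; μ^(3)=-6; μ^(4)=-21

((0, 0, 0, 0, 3); (0, 0, 0, 2, 0); (1, 1, 0, 0, 0); (1, 1, 1, 0, 0))


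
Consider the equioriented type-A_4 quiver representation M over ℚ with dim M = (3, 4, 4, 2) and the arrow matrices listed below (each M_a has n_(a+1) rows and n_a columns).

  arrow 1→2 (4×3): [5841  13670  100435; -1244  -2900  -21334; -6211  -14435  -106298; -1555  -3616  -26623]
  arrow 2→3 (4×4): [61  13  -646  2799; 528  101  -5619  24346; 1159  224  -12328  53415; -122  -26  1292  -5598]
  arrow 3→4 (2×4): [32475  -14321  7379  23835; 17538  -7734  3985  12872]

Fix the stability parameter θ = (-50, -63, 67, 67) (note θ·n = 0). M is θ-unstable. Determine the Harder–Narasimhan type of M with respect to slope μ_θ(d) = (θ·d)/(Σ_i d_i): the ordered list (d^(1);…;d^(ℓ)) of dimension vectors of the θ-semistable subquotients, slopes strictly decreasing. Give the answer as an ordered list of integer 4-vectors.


Interval decomposition of M: I[1,2], I[1,3], I[1,4], I[2,4], I[3,3].
HN type (ℓ=3): μ^(1)=67; μ^(2)=-113/2; μ^(3)=-63

((0, 0, 4, 2); (3, 3, 0, 0); (0, 1, 0, 0))


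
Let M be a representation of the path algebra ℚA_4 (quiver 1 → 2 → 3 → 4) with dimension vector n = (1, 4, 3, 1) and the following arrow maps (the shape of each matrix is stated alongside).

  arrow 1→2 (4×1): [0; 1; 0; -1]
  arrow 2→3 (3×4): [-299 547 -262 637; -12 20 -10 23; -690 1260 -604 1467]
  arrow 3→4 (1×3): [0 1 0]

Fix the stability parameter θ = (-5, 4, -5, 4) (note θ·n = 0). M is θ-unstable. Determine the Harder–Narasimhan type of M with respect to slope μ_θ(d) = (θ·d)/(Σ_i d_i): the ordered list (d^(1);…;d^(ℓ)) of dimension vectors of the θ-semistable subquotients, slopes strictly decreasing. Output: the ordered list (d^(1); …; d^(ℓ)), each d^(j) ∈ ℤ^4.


Barcode: M ≅ I[1,4], I[2,2], I[2,3]^2. HN layers by μ_θ (3 steps, strictly decreasing):
  μ^(1)=4; μ^(2)=-1/2; μ^(3)=-5

((0, 1, 0, 1); (0, 3, 3, 0); (1, 0, 0, 0))


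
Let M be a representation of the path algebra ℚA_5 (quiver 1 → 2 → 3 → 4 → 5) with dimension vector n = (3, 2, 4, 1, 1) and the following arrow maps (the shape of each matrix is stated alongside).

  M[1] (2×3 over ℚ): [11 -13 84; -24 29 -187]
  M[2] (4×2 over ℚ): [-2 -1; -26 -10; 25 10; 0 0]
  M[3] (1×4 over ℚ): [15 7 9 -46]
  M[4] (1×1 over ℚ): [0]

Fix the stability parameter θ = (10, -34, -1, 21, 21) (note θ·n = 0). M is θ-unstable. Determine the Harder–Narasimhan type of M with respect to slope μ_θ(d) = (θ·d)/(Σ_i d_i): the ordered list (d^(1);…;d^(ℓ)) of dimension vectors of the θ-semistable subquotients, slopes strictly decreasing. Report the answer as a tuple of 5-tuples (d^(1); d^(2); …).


Interval decomposition of M: I[1,1], I[1,3], I[1,4], I[3,3]^2, I[5,5].
HN type (ℓ=4): μ^(1)=21; μ^(2)=10; μ^(3)=-1; μ^(4)=-12

((0, 0, 0, 1, 1); (1, 0, 0, 0, 0); (0, 0, 4, 0, 0); (2, 2, 0, 0, 0))


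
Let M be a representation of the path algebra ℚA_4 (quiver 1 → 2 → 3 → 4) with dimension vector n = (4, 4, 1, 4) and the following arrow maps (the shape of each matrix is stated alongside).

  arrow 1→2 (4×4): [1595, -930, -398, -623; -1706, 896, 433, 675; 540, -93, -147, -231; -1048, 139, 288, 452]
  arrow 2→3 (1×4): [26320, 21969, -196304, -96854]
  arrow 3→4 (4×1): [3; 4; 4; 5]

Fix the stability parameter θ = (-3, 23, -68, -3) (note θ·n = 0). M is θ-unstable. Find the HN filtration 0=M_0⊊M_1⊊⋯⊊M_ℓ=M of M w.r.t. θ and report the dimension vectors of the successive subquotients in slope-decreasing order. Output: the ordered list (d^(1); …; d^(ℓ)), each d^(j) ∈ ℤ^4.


Interval decomposition of M: I[1,1], I[1,2]^2, I[1,4], I[2,2], I[4,4]^3.
HN type (ℓ=3): μ^(1)=23; μ^(2)=-3; μ^(3)=-16

((0, 3, 0, 0); (3, 0, 0, 4); (1, 1, 1, 0))


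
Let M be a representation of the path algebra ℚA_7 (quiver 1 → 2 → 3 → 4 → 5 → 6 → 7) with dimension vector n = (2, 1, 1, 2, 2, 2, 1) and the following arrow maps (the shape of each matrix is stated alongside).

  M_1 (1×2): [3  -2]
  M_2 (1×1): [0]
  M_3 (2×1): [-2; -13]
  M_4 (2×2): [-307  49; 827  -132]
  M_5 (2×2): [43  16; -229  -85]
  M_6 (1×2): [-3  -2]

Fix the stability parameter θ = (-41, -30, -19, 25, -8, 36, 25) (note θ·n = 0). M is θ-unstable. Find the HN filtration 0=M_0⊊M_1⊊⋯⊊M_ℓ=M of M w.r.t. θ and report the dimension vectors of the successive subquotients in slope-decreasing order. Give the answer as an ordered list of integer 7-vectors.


Interval decomposition of M: I[1,1], I[1,2], I[3,7], I[4,6].
HN type (ℓ=6): μ^(1)=36; μ^(2)=61/2; μ^(3)=17/2; μ^(4)=-19; μ^(5)=-30; μ^(6)=-41

((0, 0, 0, 0, 0, 1, 0); (0, 0, 0, 0, 0, 1, 1); (0, 0, 0, 2, 2, 0, 0); (0, 0, 1, 0, 0, 0, 0); (0, 1, 0, 0, 0, 0, 0); (2, 0, 0, 0, 0, 0, 0))


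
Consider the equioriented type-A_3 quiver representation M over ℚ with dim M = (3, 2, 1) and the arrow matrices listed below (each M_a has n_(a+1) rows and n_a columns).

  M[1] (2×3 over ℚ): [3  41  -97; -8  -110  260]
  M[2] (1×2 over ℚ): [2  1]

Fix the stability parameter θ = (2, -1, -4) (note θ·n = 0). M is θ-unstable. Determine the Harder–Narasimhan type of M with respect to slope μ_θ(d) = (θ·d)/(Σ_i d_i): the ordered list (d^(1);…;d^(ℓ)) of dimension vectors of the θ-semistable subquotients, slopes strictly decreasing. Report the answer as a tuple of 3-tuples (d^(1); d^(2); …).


Via rank(M_{q-1}∘⋯∘M_p): M ≅ I[1,1], I[1,2], I[1,3].
μ_θ-semistable layers: μ^(1)=2; μ^(2)=1/2; μ^(3)=-1

((1, 0, 0); (1, 1, 0); (1, 1, 1))


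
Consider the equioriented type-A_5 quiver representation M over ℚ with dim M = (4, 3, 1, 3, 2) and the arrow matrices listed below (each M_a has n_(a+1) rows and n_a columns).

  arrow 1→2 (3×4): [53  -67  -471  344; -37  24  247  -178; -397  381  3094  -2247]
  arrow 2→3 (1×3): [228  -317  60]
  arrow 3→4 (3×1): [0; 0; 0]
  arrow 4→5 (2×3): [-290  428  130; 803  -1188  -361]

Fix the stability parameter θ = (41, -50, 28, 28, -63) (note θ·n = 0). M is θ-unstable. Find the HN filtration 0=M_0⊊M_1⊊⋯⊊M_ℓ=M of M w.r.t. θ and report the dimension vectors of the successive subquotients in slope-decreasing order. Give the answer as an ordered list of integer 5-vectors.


Interval decomposition of M: I[1,1], I[1,2]^2, I[1,3], I[4,4], I[4,5]^2.
HN type (ℓ=4): μ^(1)=41; μ^(2)=28; μ^(3)=-9/2; μ^(4)=-35/2

((1, 0, 0, 0, 0); (0, 0, 1, 1, 0); (3, 3, 0, 0, 0); (0, 0, 0, 2, 2))


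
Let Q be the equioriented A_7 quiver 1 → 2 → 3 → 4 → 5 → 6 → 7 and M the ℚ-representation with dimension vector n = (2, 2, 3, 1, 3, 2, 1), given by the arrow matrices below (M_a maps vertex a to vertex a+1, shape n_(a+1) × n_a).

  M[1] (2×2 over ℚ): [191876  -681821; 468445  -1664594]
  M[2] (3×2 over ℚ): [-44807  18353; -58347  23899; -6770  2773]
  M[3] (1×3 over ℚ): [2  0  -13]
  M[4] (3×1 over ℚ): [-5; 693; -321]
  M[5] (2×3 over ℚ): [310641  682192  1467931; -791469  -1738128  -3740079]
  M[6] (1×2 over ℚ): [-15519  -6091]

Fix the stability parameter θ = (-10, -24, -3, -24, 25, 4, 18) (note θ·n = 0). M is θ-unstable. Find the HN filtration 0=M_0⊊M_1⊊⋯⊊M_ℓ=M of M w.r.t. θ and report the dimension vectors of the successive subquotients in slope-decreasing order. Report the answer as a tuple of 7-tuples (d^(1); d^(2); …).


Barcode: M ≅ I[1,3], I[1,5], I[3,3], I[5,5], I[5,6], I[6,7]. HN layers by μ_θ (7 steps, strictly decreasing):
  μ^(1)=25; μ^(2)=18; μ^(3)=29/2; μ^(4)=4; μ^(5)=-3; μ^(6)=-27/2; μ^(7)=-17

((0, 0, 0, 0, 2, 0, 0); (0, 0, 0, 0, 0, 0, 1); (0, 0, 0, 0, 1, 1, 0); (0, 0, 0, 0, 0, 1, 0); (0, 0, 2, 0, 0, 0, 0); (0, 0, 1, 1, 0, 0, 0); (2, 2, 0, 0, 0, 0, 0))


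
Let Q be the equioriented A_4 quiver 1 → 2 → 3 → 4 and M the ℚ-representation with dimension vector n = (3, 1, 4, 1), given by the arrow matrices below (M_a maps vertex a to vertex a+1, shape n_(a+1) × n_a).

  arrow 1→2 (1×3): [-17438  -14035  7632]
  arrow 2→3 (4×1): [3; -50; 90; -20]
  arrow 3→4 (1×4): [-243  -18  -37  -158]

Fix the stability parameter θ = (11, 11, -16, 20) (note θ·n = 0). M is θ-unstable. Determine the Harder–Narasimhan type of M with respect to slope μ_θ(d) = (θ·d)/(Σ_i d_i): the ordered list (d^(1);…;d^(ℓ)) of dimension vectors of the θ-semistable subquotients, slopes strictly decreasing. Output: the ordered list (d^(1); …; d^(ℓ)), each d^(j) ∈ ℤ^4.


Via rank(M_{q-1}∘⋯∘M_p): M ≅ I[1,1]^2, I[1,4], I[3,3]^3.
μ_θ-semistable layers: μ^(1)=20; μ^(2)=11; μ^(3)=2; μ^(4)=-16

((0, 0, 0, 1); (2, 0, 0, 0); (1, 1, 1, 0); (0, 0, 3, 0))


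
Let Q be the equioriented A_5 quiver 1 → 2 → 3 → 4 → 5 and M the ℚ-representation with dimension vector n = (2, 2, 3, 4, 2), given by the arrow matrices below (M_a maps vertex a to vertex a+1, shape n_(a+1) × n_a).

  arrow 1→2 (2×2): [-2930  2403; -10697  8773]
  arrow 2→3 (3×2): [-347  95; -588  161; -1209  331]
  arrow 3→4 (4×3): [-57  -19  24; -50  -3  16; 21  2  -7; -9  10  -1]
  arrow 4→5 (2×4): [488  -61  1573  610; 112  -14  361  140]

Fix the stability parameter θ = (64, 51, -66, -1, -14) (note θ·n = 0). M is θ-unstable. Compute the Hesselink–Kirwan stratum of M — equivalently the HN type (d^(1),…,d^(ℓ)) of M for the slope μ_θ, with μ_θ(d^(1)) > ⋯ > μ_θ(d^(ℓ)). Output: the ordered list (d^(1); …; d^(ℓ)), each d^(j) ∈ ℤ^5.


Via rank(M_{q-1}∘⋯∘M_p): M ≅ I[1,4], I[1,5], I[3,5], I[4,4].
μ_θ-semistable layers: μ^(1)=12; μ^(2)=34/5; μ^(3)=-1; μ^(4)=-15/2; μ^(5)=-66

((1, 1, 1, 1, 0); (1, 1, 1, 1, 1); (0, 0, 0, 1, 0); (0, 0, 0, 1, 1); (0, 0, 1, 0, 0))


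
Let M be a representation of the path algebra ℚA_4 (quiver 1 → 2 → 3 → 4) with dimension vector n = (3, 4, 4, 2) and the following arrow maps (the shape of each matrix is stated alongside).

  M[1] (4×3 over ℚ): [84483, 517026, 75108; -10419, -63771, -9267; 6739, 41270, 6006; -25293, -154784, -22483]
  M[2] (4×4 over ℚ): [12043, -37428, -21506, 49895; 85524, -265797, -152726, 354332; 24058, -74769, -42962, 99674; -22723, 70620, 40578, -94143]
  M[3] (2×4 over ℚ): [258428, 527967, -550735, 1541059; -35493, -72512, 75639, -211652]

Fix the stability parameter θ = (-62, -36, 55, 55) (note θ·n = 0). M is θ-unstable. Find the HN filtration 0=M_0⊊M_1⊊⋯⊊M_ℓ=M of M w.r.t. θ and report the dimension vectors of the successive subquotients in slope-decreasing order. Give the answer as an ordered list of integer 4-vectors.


Barcode: M ≅ I[1,2], I[1,4]^2, I[2,2], I[3,3]^2. HN layers by μ_θ (3 steps, strictly decreasing):
  μ^(1)=55; μ^(2)=-36; μ^(3)=-62

((0, 0, 4, 2); (0, 4, 0, 0); (3, 0, 0, 0))


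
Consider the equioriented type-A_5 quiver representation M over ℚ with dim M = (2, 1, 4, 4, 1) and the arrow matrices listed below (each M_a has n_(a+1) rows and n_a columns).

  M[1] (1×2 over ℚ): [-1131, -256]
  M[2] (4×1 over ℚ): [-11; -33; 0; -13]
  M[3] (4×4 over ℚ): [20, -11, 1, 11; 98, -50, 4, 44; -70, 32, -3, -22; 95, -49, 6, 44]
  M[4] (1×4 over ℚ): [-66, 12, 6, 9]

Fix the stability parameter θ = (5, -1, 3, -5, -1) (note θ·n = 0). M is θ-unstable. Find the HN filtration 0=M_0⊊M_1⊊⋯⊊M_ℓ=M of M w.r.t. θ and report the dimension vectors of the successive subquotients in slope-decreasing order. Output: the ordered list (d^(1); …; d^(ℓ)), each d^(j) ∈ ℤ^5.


Via rank(M_{q-1}∘⋯∘M_p): M ≅ I[1,1], I[1,3], I[3,4]^2, I[3,5], I[4,4].
μ_θ-semistable layers: μ^(1)=5; μ^(2)=3; μ^(3)=2; μ^(4)=-1; μ^(5)=-5

((1, 0, 0, 0, 0); (0, 0, 1, 0, 0); (1, 1, 0, 0, 0); (0, 0, 3, 3, 1); (0, 0, 0, 1, 0))


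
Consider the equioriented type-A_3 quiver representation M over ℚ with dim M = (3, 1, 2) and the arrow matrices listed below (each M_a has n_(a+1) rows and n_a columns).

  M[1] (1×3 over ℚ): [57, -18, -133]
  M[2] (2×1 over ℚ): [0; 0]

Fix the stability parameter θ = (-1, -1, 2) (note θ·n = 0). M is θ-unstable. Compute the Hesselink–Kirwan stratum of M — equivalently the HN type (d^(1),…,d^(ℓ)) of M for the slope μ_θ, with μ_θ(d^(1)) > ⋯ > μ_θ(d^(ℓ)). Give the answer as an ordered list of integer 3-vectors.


Interval decomposition of M: I[1,1]^2, I[1,2], I[3,3]^2.
HN type (ℓ=2): μ^(1)=2; μ^(2)=-1

((0, 0, 2); (3, 1, 0))


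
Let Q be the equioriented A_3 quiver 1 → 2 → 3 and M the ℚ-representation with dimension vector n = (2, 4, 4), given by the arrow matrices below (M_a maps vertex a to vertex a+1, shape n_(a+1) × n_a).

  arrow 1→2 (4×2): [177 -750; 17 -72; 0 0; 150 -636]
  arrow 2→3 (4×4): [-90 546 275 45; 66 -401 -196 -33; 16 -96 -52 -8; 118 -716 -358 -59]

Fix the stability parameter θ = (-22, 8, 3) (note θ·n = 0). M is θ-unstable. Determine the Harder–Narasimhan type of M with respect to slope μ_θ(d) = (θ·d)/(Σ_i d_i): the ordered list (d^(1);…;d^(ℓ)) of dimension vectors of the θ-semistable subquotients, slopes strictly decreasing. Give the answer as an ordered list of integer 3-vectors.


Barcode: M ≅ I[1,2], I[1,3], I[2,3]^2, I[3,3]. HN layers by μ_θ (4 steps, strictly decreasing):
  μ^(1)=8; μ^(2)=11/2; μ^(3)=3; μ^(4)=-22

((0, 1, 0); (0, 3, 3); (0, 0, 1); (2, 0, 0))


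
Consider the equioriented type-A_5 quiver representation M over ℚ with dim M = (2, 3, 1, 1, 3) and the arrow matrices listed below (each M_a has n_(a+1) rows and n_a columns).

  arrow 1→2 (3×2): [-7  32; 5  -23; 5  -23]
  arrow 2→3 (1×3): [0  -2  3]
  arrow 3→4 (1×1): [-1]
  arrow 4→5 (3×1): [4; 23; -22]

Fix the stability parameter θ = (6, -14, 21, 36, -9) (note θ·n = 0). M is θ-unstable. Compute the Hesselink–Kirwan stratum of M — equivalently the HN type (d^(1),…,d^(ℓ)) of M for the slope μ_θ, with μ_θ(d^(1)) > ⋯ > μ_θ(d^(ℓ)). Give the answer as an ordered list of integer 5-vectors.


Interval decomposition of M: I[1,2], I[1,5], I[2,2], I[5,5]^2.
HN type (ℓ=4): μ^(1)=16; μ^(2)=-4; μ^(3)=-9; μ^(4)=-14

((0, 0, 1, 1, 1); (2, 2, 0, 0, 0); (0, 0, 0, 0, 2); (0, 1, 0, 0, 0))


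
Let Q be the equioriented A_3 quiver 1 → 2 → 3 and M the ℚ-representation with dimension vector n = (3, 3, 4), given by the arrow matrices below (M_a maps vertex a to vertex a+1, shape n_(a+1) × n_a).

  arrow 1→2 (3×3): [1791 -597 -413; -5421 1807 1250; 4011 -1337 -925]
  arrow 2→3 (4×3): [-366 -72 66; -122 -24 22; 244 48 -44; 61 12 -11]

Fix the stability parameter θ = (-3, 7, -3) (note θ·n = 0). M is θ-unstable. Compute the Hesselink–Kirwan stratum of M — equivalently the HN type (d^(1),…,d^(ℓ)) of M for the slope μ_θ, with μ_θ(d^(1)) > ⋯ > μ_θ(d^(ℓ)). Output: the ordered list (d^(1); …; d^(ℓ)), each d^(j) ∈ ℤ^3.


Barcode: M ≅ I[1,1], I[1,2], I[1,3], I[2,2], I[3,3]^3. HN layers by μ_θ (3 steps, strictly decreasing):
  μ^(1)=7; μ^(2)=2; μ^(3)=-3

((0, 2, 0); (0, 1, 1); (3, 0, 3))


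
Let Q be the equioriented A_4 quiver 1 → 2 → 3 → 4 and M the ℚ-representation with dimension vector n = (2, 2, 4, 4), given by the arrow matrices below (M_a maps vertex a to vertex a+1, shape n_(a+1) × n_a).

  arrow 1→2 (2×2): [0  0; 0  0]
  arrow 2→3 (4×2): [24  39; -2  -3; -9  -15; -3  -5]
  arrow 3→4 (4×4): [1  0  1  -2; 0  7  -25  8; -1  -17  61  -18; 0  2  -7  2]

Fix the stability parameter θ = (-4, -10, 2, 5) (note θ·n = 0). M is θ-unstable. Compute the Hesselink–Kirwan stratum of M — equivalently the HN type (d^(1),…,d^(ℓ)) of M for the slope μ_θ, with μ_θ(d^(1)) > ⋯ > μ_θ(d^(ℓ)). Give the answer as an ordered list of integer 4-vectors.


Via rank(M_{q-1}∘⋯∘M_p): M ≅ I[1,1]^2, I[2,4]^2, I[3,4]^2.
μ_θ-semistable layers: μ^(1)=5; μ^(2)=2; μ^(3)=-4; μ^(4)=-10

((0, 0, 0, 4); (0, 0, 4, 0); (2, 0, 0, 0); (0, 2, 0, 0))


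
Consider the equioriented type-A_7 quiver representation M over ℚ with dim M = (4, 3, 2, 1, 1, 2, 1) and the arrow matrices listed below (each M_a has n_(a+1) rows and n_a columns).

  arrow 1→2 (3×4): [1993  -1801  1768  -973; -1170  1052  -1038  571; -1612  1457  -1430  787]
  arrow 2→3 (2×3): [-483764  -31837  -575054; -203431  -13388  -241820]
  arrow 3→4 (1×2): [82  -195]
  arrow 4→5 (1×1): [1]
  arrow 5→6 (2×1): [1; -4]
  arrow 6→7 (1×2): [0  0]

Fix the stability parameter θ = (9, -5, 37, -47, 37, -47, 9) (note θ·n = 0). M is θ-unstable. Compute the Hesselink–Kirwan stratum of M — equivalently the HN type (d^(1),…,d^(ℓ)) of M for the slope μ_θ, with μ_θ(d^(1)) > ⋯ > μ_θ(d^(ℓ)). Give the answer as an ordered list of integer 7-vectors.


Via rank(M_{q-1}∘⋯∘M_p): M ≅ I[1,1], I[1,2], I[1,3], I[1,6], I[6,6], I[7,7].
μ_θ-semistable layers: μ^(1)=37; μ^(2)=9; μ^(3)=2; μ^(4)=-8/3; μ^(5)=-47

((0, 0, 1, 0, 0, 0, 0); (1, 0, 0, 0, 0, 0, 1); (2, 2, 0, 0, 0, 0, 0); (1, 1, 1, 1, 1, 1, 0); (0, 0, 0, 0, 0, 1, 0))
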